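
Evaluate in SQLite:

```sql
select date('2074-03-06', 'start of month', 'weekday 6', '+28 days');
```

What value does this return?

`start of month` rewinds 2074-03-06 to 2074-03-01.
`weekday 6` advances to the next Saturday; 2074-03-01 is a Thursday, so it moves forward to 2074-03-03.
Advancing 28 more days within March lands on 2074-03-31.

2074-03-31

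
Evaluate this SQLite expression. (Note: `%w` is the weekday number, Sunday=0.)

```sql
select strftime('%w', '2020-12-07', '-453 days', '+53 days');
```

0

First apply '-453 days', '+53 days': 2020-12-07 → 2019-11-03.
2019-11-03 is a Sunday; with Sunday=0 that is 0.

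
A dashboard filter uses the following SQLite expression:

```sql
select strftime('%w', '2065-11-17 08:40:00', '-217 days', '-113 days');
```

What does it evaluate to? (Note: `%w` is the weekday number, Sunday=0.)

1

First apply '-217 days', '-113 days': 2065-11-17 08:40:00 → 2064-12-22 08:40:00.
2064-12-22 is a Monday; with Sunday=0 that is 1.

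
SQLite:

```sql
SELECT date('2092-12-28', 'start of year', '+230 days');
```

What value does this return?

2092-08-18

`start of year` rewinds 2092-12-28 to 2092-01-01.
Applying '+230 days' to 2092-01-01: counting 230 days forward gives 2092-08-18.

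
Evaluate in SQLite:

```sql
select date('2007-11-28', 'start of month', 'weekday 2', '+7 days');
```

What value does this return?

2007-11-13

`start of month` rewinds 2007-11-28 to 2007-11-01.
`weekday 2` advances to the next Tuesday; 2007-11-01 is a Thursday, so it moves forward to 2007-11-06.
Advancing 7 more days within November lands on 2007-11-13.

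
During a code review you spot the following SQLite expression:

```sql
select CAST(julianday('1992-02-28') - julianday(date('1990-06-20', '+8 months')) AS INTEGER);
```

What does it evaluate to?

373

Adding +8 months to 1990-06-20 gives 1991-02-20.
8 days remain in February 1991 after the 20th (28 − 20).
Full months from March 1991 through January 1992 contribute their day counts.
Then 28 days into February 1992.
Total: 8 + 31 + 30 + 31 + 30 + 31 + 31 + 30 + 31 + 30 + 31 + 31 + 28 = 373.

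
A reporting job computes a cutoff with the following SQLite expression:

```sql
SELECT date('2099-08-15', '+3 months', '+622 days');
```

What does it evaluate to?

Adding +3 months to 2099-08-15 gives 2099-11-15.
Applying '+622 days' to 2099-11-15: counting 622 days forward gives 2101-07-30.

2101-07-30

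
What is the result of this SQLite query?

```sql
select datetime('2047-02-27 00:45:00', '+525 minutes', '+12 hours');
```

2047-02-27 21:30:00

525 minutes = 8h 45m; +525 minutes from 2047-02-27 00:45:00 is 2047-02-27 09:30:00.
+12 hours from 2047-02-27 09:30:00 is 2047-02-27 21:30:00.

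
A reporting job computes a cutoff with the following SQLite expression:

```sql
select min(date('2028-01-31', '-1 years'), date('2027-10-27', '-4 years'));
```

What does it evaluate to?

2023-10-27

date('2028-01-31', '-1 years') → 2027-01-31.
date('2027-10-27', '-4 years') → 2023-10-27.
Earlier of the two is 2023-10-27.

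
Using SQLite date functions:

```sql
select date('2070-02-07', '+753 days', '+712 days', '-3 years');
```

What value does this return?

2071-02-11

Applying '+753 days' to 2070-02-07: counting 753 days forward gives 2072-03-01.
Applying '+712 days' to 2072-03-01: counting 712 days forward gives 2074-02-11.
Adding -3 years to 2074-02-11 gives 2071-02-11.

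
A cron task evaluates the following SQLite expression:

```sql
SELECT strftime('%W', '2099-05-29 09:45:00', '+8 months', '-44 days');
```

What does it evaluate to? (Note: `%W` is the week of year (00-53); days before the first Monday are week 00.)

First apply '+8 months', '-44 days': 2099-05-29 09:45:00 → 2099-12-16 09:45:00.
2099-12-16 is a Wednesday. SQLite's %W counts Mondays since the year started; the result is 50.

50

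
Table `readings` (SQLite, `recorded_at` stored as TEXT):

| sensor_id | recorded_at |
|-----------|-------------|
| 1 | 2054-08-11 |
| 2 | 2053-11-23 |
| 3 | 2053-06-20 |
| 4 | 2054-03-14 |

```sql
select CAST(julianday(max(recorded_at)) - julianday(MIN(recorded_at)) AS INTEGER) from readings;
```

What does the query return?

MIN = 2053-06-20, MAX = 2054-08-11.
10 days remain in June 2053 after the 20th (30 − 20).
Full months from July 2053 through July 2054 contribute their day counts.
Then 11 days into August 2054.
Total: 10 + 31 + 31 + 30 + 31 + 30 + 31 + 31 + 28 + 31 + 30 + 31 + 30 + 31 + 11 = 417.

417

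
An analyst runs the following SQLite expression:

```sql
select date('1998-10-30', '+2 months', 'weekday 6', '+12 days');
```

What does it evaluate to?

Adding +2 months to 1998-10-30 gives 1998-12-30.
`weekday 6` advances to the next Saturday; 1998-12-30 is a Wednesday, so it moves forward to 1999-01-02.
Advancing 12 more days within January lands on 1999-01-14.

1999-01-14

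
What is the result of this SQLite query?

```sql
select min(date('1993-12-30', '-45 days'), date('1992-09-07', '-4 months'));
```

date('1993-12-30', '-45 days') → 1993-11-15.
date('1992-09-07', '-4 months') → 1992-05-07.
Earlier of the two is 1992-05-07.

1992-05-07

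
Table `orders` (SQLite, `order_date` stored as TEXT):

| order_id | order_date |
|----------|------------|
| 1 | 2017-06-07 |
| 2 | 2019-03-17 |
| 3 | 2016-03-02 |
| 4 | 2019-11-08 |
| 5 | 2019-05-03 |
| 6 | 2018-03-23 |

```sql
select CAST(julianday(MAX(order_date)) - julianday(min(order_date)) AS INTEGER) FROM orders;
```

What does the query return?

MIN = 2016-03-02, MAX = 2019-11-08.
29 days remain in March 2016 after the 2nd (31 − 2).
Full months from April 2016 through October 2019 contribute their day counts.
Then 8 days into November 2019.
Total: 29 + 30 + 31 + 30 + 31 + 31 + 30 + 31 + 30 + 31 + 31 + 28 + 31 + 30 + 31 + 30 + 31 + 31 + 30 + 31 + 30 + 31 + 31 + 28 + 31 + 30 + 31 + 30 + 31 + 31 + 30 + 31 + 30 + 31 + 31 + 28 + 31 + 30 + 31 + 30 + 31 + 31 + 30 + 31 + 8 = 1346.

1346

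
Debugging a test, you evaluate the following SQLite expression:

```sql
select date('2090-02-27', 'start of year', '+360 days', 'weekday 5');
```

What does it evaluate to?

`start of year` rewinds 2090-02-27 to 2090-01-01.
Applying '+360 days' to 2090-01-01: counting 360 days forward gives 2090-12-27.
`weekday 5` advances to the next Friday; 2090-12-27 is a Wednesday, so it moves forward to 2090-12-29.

2090-12-29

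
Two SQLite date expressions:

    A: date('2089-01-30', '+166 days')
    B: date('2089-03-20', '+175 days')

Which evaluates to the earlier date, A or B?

A = 2089-07-15.
B = 2089-09-11.
A is earlier.

A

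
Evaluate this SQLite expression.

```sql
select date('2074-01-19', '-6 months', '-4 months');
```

2073-03-19

Adding -6 months to 2074-01-19 gives 2073-07-19.
Adding -4 months to 2073-07-19 gives 2073-03-19.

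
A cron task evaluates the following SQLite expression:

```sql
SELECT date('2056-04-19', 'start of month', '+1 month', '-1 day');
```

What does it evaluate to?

`start of month` rewinds 2056-04-19 to 2056-04-01.
Adding +1 month to 2056-04-01 gives 2056-05-01.
Going back 1 day from 2056-05-01 reaches 2056-04-30 (last day of April, 30 days).

2056-04-30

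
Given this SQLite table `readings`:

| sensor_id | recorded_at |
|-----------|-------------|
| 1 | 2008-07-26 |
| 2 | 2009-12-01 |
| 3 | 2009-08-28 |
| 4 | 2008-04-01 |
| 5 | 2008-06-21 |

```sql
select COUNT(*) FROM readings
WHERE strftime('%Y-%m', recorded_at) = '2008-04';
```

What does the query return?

Rows with year-month 2008-04: 2008-04-01 → 1.

1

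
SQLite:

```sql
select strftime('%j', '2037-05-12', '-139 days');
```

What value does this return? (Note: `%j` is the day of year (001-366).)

359

First apply '-139 days': 2037-05-12 → 2036-12-24.
Day-of-year for 2036-12-24: days since 2036-01-01 inclusive = 359, zero-padded to 359.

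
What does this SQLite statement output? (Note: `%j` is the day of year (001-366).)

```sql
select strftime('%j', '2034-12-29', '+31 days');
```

029

First apply '+31 days': 2034-12-29 → 2035-01-29.
Day-of-year for 2035-01-29: days since 2035-01-01 inclusive = 29, zero-padded to 029.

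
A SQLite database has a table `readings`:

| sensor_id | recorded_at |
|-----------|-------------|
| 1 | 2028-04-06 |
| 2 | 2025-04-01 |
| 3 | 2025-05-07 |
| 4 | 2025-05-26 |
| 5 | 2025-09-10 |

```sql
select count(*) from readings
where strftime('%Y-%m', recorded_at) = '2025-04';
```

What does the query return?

1

Rows with year-month 2025-04: 2025-04-01 → 1.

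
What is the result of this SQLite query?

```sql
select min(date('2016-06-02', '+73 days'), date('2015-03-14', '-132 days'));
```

2014-11-02

date('2016-06-02', '+73 days') → 2016-08-14.
date('2015-03-14', '-132 days') → 2014-11-02.
Earlier of the two is 2014-11-02.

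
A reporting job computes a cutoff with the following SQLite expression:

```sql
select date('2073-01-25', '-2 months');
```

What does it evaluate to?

Adding -2 months to 2073-01-25 gives 2072-11-25.

2072-11-25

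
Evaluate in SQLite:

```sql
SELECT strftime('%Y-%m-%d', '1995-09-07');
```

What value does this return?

`%Y-%m-%d` extracts the ISO date: 1995-09-07.

1995-09-07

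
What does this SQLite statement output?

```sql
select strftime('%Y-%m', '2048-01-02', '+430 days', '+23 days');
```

First apply '+430 days', '+23 days': 2048-01-02 → 2049-03-30.
`%Y-%m` extracts the year-month: 2049-03.

2049-03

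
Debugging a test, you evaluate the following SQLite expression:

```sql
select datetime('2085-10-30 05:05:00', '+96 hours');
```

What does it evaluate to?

2085-11-03 05:05:00

+96 hours from 2085-10-30 05:05:00 is 2085-11-03 05:05:00 (crosses midnight).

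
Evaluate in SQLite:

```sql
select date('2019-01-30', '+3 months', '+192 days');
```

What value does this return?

Adding +3 months to 2019-01-30 gives 2019-04-30.
Applying '+192 days' to 2019-04-30: counting 192 days forward gives 2019-11-08.

2019-11-08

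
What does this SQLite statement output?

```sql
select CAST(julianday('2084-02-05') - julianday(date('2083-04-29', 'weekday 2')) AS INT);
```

`weekday 2` advances to the next Tuesday; 2083-04-29 is a Thursday, so it moves forward to 2083-05-04.
27 days remain in May 2083 after the 4th (31 − 4).
Full months from June 2083 through January 2084 contribute their day counts.
Then 5 days into February 2084.
Total: 27 + 30 + 31 + 31 + 30 + 31 + 30 + 31 + 31 + 5 = 277.

277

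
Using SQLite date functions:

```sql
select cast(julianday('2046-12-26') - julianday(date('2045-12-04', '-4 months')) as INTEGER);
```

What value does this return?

509

Adding -4 months to 2045-12-04 gives 2045-08-04.
27 days remain in August 2045 after the 4th (31 − 4).
Full months from September 2045 through November 2046 contribute their day counts.
Then 26 days into December 2046.
Total: 27 + 30 + 31 + 30 + 31 + 31 + 28 + 31 + 30 + 31 + 30 + 31 + 31 + 30 + 31 + 30 + 26 = 509.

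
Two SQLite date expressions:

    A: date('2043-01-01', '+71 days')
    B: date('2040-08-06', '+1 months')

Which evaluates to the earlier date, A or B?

A = 2043-03-13.
B = 2040-09-06.
B is earlier.

B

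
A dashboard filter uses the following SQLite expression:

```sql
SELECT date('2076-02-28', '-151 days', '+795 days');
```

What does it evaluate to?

2077-12-03

Applying '-151 days' to 2076-02-28: counting 151 days back gives 2075-09-30.
Applying '+795 days' to 2075-09-30: counting 795 days forward gives 2077-12-03.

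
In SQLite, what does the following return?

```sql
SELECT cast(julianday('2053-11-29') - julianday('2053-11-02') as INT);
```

27

Both dates are in November 2053: 29 − 2 = 27.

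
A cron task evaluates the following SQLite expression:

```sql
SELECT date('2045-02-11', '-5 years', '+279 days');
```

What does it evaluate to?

2040-11-16

Adding -5 years to 2045-02-11 gives 2040-02-11.
Applying '+279 days' to 2040-02-11: counting 279 days forward gives 2040-11-16.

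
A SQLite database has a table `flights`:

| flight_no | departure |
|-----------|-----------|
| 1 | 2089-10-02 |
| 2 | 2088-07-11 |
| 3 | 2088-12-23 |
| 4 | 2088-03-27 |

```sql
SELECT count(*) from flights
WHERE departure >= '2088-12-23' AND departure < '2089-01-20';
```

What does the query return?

Rows in [2088-12-23, 2089-01-20): 2088-12-23 → 1 row.

1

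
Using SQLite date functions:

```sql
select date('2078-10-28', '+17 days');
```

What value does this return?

2078-11-14

October 2078 has 31 days; 3 remain after the 28th, so 4 days reach 2078-11-01.
Advancing 13 more days within November lands on 2078-11-14.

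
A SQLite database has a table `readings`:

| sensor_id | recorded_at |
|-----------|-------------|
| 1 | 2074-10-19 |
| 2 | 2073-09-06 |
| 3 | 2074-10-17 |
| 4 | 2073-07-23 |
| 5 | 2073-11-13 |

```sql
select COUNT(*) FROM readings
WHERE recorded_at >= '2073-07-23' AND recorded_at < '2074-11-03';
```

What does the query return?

Rows in [2073-07-23, 2074-11-03): 2074-10-19, 2073-09-06, 2074-10-17, 2073-07-23, 2073-11-13 → 5 rows.

5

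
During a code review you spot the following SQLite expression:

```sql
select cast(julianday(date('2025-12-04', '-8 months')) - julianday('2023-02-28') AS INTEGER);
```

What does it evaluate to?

766

Adding -8 months to 2025-12-04 gives 2025-04-04.
0 days remain in February 2023 after the 28th (28 − 28).
Full months from March 2023 through March 2025 contribute their day counts.
Then 4 days into April 2025.
Total: 0 + 31 + 30 + 31 + 30 + 31 + 31 + 30 + 31 + 30 + 31 + 31 + 29 + 31 + 30 + 31 + 30 + 31 + 31 + 30 + 31 + 30 + 31 + 31 + 28 + 31 + 4 = 766.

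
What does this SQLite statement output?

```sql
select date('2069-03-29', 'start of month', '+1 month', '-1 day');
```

`start of month` rewinds 2069-03-29 to 2069-03-01.
Adding +1 month to 2069-03-01 gives 2069-04-01.
Going back 1 day from 2069-04-01 reaches 2069-03-31 (last day of March, 31 days).

2069-03-31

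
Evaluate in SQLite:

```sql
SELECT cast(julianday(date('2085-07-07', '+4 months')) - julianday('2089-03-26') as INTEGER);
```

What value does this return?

Adding +4 months to 2085-07-07 gives 2085-11-07.
23 days remain in November 2085 after the 7th (30 − 7).
Full months from December 2085 through February 2089 contribute their day counts.
Then 26 days into March 2089.
Total: 23 + 31 + 31 + 28 + 31 + 30 + 31 + 30 + 31 + 31 + 30 + 31 + 30 + 31 + 31 + 28 + 31 + 30 + 31 + 30 + 31 + 31 + 30 + 31 + 30 + 31 + 31 + 29 + 31 + 30 + 31 + 30 + 31 + 31 + 30 + 31 + 30 + 31 + 31 + 28 + 26 = 1235.
The subtraction is earlier − later, so the result is −1235 → -1235.

-1235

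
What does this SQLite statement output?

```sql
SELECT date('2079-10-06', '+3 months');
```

2080-01-06

Adding +3 months to 2079-10-06 gives 2080-01-06.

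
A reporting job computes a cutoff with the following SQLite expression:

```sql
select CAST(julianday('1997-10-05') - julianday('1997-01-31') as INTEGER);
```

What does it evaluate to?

0 days remain in January 1997 after the 31st (31 − 31).
Full months from February 1997 through September 1997 contribute their day counts.
Then 5 days into October 1997.
Total: 0 + 28 + 31 + 30 + 31 + 30 + 31 + 31 + 30 + 5 = 247.

247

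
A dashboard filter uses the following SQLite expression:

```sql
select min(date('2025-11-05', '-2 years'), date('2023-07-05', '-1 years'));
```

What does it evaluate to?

2022-07-05

date('2025-11-05', '-2 years') → 2023-11-05.
date('2023-07-05', '-1 years') → 2022-07-05.
Earlier of the two is 2022-07-05.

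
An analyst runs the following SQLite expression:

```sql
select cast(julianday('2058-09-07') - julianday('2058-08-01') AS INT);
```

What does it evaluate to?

30 days remain in August 2058 after the 1st (31 − 1).
Then 7 days into September 2058.
Total: 30 + 7 = 37.

37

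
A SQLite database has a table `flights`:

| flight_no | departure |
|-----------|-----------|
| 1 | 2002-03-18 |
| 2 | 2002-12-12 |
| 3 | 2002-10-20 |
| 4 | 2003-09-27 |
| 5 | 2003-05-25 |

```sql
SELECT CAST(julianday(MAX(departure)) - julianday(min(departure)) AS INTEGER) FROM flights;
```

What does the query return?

558

MIN = 2002-03-18, MAX = 2003-09-27.
13 days remain in March 2002 after the 18th (31 − 18).
Full months from April 2002 through August 2003 contribute their day counts.
Then 27 days into September 2003.
Total: 13 + 30 + 31 + 30 + 31 + 31 + 30 + 31 + 30 + 31 + 31 + 28 + 31 + 30 + 31 + 30 + 31 + 31 + 27 = 558.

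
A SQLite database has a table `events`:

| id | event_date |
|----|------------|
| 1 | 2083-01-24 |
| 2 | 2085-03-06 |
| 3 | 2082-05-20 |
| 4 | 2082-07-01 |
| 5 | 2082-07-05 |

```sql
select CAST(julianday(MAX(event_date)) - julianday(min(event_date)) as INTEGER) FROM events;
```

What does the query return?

MIN = 2082-05-20, MAX = 2085-03-06.
11 days remain in May 2082 after the 20th (31 − 20).
Full months from June 2082 through February 2085 contribute their day counts.
Then 6 days into March 2085.
Total: 11 + 30 + 31 + 31 + 30 + 31 + 30 + 31 + 31 + 28 + 31 + 30 + 31 + 30 + 31 + 31 + 30 + 31 + 30 + 31 + 31 + 29 + 31 + 30 + 31 + 30 + 31 + 31 + 30 + 31 + 30 + 31 + 31 + 28 + 6 = 1021.

1021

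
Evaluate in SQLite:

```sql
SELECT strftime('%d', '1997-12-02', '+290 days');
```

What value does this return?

18

First apply '+290 days': 1997-12-02 → 1998-09-18.
`%d` extracts the 2-digit day of month: 18.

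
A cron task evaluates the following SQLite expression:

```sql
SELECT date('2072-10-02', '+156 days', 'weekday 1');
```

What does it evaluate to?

2073-03-13

Applying '+156 days' to 2072-10-02: counting 156 days forward gives 2073-03-07.
`weekday 1` advances to the next Monday; 2073-03-07 is a Tuesday, so it moves forward to 2073-03-13.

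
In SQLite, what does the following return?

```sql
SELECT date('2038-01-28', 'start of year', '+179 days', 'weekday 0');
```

2038-07-04

`start of year` rewinds 2038-01-28 to 2038-01-01.
Applying '+179 days' to 2038-01-01: counting 179 days forward gives 2038-06-29.
`weekday 0` advances to the next Sunday; 2038-06-29 is a Tuesday, so it moves forward to 2038-07-04.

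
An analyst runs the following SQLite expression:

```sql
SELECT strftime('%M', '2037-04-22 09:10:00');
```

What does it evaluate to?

10

`%M` extracts the 2-digit minute: 10.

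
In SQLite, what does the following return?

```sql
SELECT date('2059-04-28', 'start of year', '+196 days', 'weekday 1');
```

2059-07-21

`start of year` rewinds 2059-04-28 to 2059-01-01.
Applying '+196 days' to 2059-01-01: counting 196 days forward gives 2059-07-16.
`weekday 1` advances to the next Monday; 2059-07-16 is a Wednesday, so it moves forward to 2059-07-21.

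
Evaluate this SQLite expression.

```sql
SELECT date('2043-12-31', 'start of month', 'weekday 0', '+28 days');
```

2044-01-03

`start of month` rewinds 2043-12-31 to 2043-12-01.
`weekday 0` advances to the next Sunday; 2043-12-01 is a Tuesday, so it moves forward to 2043-12-06.
December 2043 has 31 days; 25 remain after the 6th, so 26 days reach 2044-01-01.
Advancing 2 more days within January lands on 2044-01-03.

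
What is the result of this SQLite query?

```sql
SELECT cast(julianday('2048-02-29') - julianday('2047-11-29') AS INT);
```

1 day remains in November 2047 after the 29th (30 − 29).
December 2047: 31 days.
January 2048: 31 days.
Then 29 days into February 2048.
Total: 1 + 31 + 31 + 29 = 92.

92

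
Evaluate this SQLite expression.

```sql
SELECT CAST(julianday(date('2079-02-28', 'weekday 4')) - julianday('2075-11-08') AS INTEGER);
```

1210

`weekday 4` advances to the next Thursday; 2079-02-28 is a Tuesday, so it moves forward to 2079-03-02.
22 days remain in November 2075 after the 8th (30 − 8).
Full months from December 2075 through February 2079 contribute their day counts.
Then 2 days into March 2079.
Total: 22 + 31 + 31 + 29 + 31 + 30 + 31 + 30 + 31 + 31 + 30 + 31 + 30 + 31 + 31 + 28 + 31 + 30 + 31 + 30 + 31 + 31 + 30 + 31 + 30 + 31 + 31 + 28 + 31 + 30 + 31 + 30 + 31 + 31 + 30 + 31 + 30 + 31 + 31 + 28 + 2 = 1210.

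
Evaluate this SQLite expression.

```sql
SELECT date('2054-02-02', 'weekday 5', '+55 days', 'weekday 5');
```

2054-04-03

`weekday 5` advances to the next Friday; 2054-02-02 is a Monday, so it moves forward to 2054-02-06.
Applying '+55 days' to 2054-02-06: counting 55 days forward gives 2054-04-02.
`weekday 5` advances to the next Friday; 2054-04-02 is a Thursday, so it moves forward to 2054-04-03.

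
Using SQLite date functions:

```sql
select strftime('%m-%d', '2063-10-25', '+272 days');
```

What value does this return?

First apply '+272 days': 2063-10-25 → 2064-07-23.
`%m-%d` extracts the month-day: 07-23.

07-23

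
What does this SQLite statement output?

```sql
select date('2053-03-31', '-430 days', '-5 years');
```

2047-01-26

Applying '-430 days' to 2053-03-31: counting 430 days back gives 2052-01-26.
Adding -5 years to 2052-01-26 gives 2047-01-26.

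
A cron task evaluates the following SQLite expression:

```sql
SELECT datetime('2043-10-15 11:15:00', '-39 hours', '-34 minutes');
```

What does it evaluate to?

2043-10-13 19:41:00

-39 hours from 2043-10-15 11:15:00 is 2043-10-13 20:15:00 (crosses midnight).
-34 minutes from 2043-10-13 20:15:00 is 2043-10-13 19:41:00.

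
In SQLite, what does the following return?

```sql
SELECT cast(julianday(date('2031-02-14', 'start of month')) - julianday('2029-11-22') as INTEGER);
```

`start of month` rewinds 2031-02-14 to 2031-02-01.
8 days remain in November 2029 after the 22nd (30 − 22).
Full months from December 2029 through January 2031 contribute their day counts.
Then 1 day into February 2031.
Total: 8 + 31 + 31 + 28 + 31 + 30 + 31 + 30 + 31 + 31 + 30 + 31 + 30 + 31 + 31 + 1 = 436.

436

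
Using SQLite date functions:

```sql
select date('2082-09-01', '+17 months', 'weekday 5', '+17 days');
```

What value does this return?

Adding +17 months to 2082-09-01 gives 2084-02-01.
`weekday 5` advances to the next Friday; 2084-02-01 is a Tuesday, so it moves forward to 2084-02-04.
Advancing 17 more days within February lands on 2084-02-21.

2084-02-21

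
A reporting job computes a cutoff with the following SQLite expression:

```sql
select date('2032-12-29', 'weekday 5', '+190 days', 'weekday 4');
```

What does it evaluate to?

`weekday 5` advances to the next Friday; 2032-12-29 is a Wednesday, so it moves forward to 2032-12-31.
Applying '+190 days' to 2032-12-31: counting 190 days forward gives 2033-07-09.
`weekday 4` advances to the next Thursday; 2033-07-09 is a Saturday, so it moves forward to 2033-07-14.

2033-07-14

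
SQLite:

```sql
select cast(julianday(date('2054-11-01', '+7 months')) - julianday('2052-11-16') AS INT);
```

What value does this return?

Adding +7 months to 2054-11-01 gives 2055-06-01.
14 days remain in November 2052 after the 16th (30 − 16).
Full months from December 2052 through May 2055 contribute their day counts.
Then 1 day into June 2055.
Total: 14 + 31 + 31 + 28 + 31 + 30 + 31 + 30 + 31 + 31 + 30 + 31 + 30 + 31 + 31 + 28 + 31 + 30 + 31 + 30 + 31 + 31 + 30 + 31 + 30 + 31 + 31 + 28 + 31 + 30 + 31 + 1 = 927.

927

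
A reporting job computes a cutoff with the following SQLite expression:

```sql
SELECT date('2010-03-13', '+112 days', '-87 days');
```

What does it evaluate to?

Applying '+112 days' to 2010-03-13: counting 112 days forward gives 2010-07-03.
Applying '-87 days' to 2010-07-03: counting 87 days back gives 2010-04-07.

2010-04-07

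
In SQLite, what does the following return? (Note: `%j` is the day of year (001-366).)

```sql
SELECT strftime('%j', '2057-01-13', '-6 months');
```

195

First apply '-6 months': 2057-01-13 → 2056-07-13.
Day-of-year for 2056-07-13: days since 2056-01-01 inclusive = 195, zero-padded to 195.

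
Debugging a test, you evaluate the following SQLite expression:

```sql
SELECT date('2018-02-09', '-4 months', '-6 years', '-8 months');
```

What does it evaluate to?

2011-02-09

Adding -4 months to 2018-02-09 gives 2017-10-09.
Adding -6 years to 2017-10-09 gives 2011-10-09.
Adding -8 months to 2011-10-09 gives 2011-02-09.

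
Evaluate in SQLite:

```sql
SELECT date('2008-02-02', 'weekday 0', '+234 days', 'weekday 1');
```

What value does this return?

`weekday 0` advances to the next Sunday; 2008-02-02 is a Saturday, so it moves forward to 2008-02-03.
Applying '+234 days' to 2008-02-03: counting 234 days forward gives 2008-09-24.
`weekday 1` advances to the next Monday; 2008-09-24 is a Wednesday, so it moves forward to 2008-09-29.

2008-09-29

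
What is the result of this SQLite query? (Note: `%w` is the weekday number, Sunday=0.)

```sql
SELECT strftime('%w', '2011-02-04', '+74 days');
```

2

First apply '+74 days': 2011-02-04 → 2011-04-19.
2011-04-19 is a Tuesday; with Sunday=0 that is 2.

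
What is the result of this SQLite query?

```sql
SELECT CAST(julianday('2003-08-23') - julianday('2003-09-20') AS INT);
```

-28

8 days remain in August 2003 after the 23rd (31 − 23).
Then 20 days into September 2003.
Total: 8 + 20 = 28.
The subtraction is earlier − later, so the result is −28 → -28.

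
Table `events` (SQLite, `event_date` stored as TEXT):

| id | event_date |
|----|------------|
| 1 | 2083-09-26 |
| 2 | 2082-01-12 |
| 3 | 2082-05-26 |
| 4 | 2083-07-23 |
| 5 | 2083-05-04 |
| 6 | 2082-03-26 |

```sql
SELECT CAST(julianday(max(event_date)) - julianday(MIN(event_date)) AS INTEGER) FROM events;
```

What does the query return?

MIN = 2082-01-12, MAX = 2083-09-26.
19 days remain in January 2082 after the 12th (31 − 12).
Full months from February 2082 through August 2083 contribute their day counts.
Then 26 days into September 2083.
Total: 19 + 28 + 31 + 30 + 31 + 30 + 31 + 31 + 30 + 31 + 30 + 31 + 31 + 28 + 31 + 30 + 31 + 30 + 31 + 31 + 26 = 622.

622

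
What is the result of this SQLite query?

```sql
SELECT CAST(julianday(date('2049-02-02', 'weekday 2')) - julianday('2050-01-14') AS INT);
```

-346

`weekday 2` advances to the next Tuesday; 2049-02-02 is already a Tuesday, so it stays at 2049-02-02.
26 days remain in February 2049 after the 2nd (28 − 2).
Full months from March 2049 through December 2049 contribute their day counts.
Then 14 days into January 2050.
Total: 26 + 31 + 30 + 31 + 30 + 31 + 31 + 30 + 31 + 30 + 31 + 14 = 346.
The subtraction is earlier − later, so the result is −346 → -346.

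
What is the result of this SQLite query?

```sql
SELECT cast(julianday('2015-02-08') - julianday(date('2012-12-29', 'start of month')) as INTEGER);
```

799

`start of month` rewinds 2012-12-29 to 2012-12-01.
30 days remain in December 2012 after the 1st (31 − 1).
Full months from January 2013 through January 2015 contribute their day counts.
Then 8 days into February 2015.
Total: 30 + 31 + 28 + 31 + 30 + 31 + 30 + 31 + 31 + 30 + 31 + 30 + 31 + 31 + 28 + 31 + 30 + 31 + 30 + 31 + 31 + 30 + 31 + 30 + 31 + 31 + 8 = 799.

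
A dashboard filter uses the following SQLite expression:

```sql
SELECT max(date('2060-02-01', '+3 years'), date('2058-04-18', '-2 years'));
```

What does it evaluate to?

date('2060-02-01', '+3 years') → 2063-02-01.
date('2058-04-18', '-2 years') → 2056-04-18.
Later of the two is 2063-02-01.

2063-02-01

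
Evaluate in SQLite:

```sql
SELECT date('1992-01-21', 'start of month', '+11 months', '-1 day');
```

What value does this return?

1992-11-30

`start of month` rewinds 1992-01-21 to 1992-01-01.
Adding +11 months to 1992-01-01 gives 1992-12-01.
Going back 1 day from 1992-12-01 reaches 1992-11-30 (last day of November, 30 days).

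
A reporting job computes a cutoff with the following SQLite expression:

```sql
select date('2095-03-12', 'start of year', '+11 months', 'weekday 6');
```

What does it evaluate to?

2095-12-03

`start of year` rewinds 2095-03-12 to 2095-01-01.
Adding +11 months to 2095-01-01 gives 2095-12-01.
`weekday 6` advances to the next Saturday; 2095-12-01 is a Thursday, so it moves forward to 2095-12-03.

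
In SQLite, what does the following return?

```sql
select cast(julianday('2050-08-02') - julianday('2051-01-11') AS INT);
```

-162

29 days remain in August 2050 after the 2nd (31 − 2).
September 2050: 30 days.
October 2050: 31 days.
November 2050: 30 days.
December 2050: 31 days.
Then 11 days into January 2051.
Total: 29 + 30 + 31 + 30 + 31 + 11 = 162.
The subtraction is earlier − later, so the result is −162 → -162.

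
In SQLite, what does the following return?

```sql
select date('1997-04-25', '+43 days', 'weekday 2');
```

1997-06-10

Applying '+43 days' to 1997-04-25: counting 43 days forward gives 1997-06-07.
`weekday 2` advances to the next Tuesday; 1997-06-07 is a Saturday, so it moves forward to 1997-06-10.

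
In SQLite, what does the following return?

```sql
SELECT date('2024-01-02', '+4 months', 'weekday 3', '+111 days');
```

2024-08-27

Adding +4 months to 2024-01-02 gives 2024-05-02.
`weekday 3` advances to the next Wednesday; 2024-05-02 is a Thursday, so it moves forward to 2024-05-08.
Applying '+111 days' to 2024-05-08: counting 111 days forward gives 2024-08-27.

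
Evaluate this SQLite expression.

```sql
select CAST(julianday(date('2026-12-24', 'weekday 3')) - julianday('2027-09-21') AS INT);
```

-265

`weekday 3` advances to the next Wednesday; 2026-12-24 is a Thursday, so it moves forward to 2026-12-30.
1 day remains in December 2026 after the 30th (31 − 30).
Full months from January 2027 through August 2027 contribute their day counts.
Then 21 days into September 2027.
Total: 1 + 31 + 28 + 31 + 30 + 31 + 30 + 31 + 31 + 21 = 265.
The subtraction is earlier − later, so the result is −265 → -265.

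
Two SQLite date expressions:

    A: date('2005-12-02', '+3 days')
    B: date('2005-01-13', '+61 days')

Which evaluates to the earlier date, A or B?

A = 2005-12-05.
B = 2005-03-15.
B is earlier.

B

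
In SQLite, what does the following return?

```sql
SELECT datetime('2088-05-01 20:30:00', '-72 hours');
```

2088-04-28 20:30:00

-72 hours from 2088-05-01 20:30:00 is 2088-04-28 20:30:00 (crosses midnight).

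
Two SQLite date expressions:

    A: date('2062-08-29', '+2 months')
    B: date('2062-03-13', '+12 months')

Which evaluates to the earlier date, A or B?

A = 2062-10-29.
B = 2063-03-13.
A is earlier.

A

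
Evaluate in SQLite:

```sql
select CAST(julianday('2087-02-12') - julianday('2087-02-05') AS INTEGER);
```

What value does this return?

7

Both dates are in February 2087: 12 − 5 = 7.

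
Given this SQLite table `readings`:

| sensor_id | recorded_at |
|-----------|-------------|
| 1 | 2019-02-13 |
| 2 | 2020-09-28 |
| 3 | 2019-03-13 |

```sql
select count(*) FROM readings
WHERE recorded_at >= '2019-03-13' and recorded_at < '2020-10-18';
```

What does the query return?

2

Rows in [2019-03-13, 2020-10-18): 2020-09-28, 2019-03-13 → 2 rows.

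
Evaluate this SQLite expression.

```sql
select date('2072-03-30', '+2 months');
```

2072-05-30

Adding +2 months to 2072-03-30 gives 2072-05-30.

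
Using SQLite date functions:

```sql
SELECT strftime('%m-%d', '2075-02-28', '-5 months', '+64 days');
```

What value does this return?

12-01

First apply '-5 months', '+64 days': 2075-02-28 → 2074-12-01.
`%m-%d` extracts the month-day: 12-01.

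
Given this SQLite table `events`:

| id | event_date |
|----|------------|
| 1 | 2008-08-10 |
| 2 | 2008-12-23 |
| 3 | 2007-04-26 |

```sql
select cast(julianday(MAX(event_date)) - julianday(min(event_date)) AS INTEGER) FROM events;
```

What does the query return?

607

MIN = 2007-04-26, MAX = 2008-12-23.
4 days remain in April 2007 after the 26th (30 − 26).
Full months from May 2007 through November 2008 contribute their day counts.
Then 23 days into December 2008.
Total: 4 + 31 + 30 + 31 + 31 + 30 + 31 + 30 + 31 + 31 + 29 + 31 + 30 + 31 + 30 + 31 + 31 + 30 + 31 + 30 + 23 = 607.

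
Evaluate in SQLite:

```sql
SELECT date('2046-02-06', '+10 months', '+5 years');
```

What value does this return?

2051-12-06

Adding +10 months to 2046-02-06 gives 2046-12-06.
Adding +5 years to 2046-12-06 gives 2051-12-06.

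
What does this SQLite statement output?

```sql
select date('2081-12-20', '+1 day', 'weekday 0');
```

2081-12-21

Advancing 1 more day within December lands on 2081-12-21.
`weekday 0` advances to the next Sunday; 2081-12-21 is already a Sunday, so it stays at 2081-12-21.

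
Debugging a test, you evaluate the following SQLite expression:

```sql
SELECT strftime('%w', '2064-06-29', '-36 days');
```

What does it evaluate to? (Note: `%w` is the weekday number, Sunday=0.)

First apply '-36 days': 2064-06-29 → 2064-05-24.
2064-05-24 is a Saturday; with Sunday=0 that is 6.

6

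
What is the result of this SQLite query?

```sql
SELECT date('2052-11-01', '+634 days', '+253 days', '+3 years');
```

Applying '+634 days' to 2052-11-01: counting 634 days forward gives 2054-07-28.
Applying '+253 days' to 2054-07-28: counting 253 days forward gives 2055-04-07.
Adding +3 years to 2055-04-07 gives 2058-04-07.

2058-04-07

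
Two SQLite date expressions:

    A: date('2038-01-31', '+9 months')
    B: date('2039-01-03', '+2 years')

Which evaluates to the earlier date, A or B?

A

A = 2038-10-31.
B = 2041-01-03.
A is earlier.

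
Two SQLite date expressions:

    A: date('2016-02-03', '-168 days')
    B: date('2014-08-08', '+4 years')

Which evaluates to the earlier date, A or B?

A

A = 2015-08-19.
B = 2018-08-08.
A is earlier.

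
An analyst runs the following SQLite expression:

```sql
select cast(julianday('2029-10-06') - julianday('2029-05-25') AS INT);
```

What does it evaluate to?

6 days remain in May 2029 after the 25th (31 − 25).
June 2029: 30 days.
July 2029: 31 days.
August 2029: 31 days.
September 2029: 30 days.
Then 6 days into October 2029.
Total: 6 + 30 + 31 + 31 + 30 + 6 = 134.

134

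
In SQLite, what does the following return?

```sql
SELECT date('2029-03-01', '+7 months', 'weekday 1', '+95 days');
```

2030-01-04

Adding +7 months to 2029-03-01 gives 2029-10-01.
`weekday 1` advances to the next Monday; 2029-10-01 is already a Monday, so it stays at 2029-10-01.
Applying '+95 days' to 2029-10-01: counting 95 days forward gives 2030-01-04.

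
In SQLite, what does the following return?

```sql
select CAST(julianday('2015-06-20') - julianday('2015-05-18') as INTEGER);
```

13 days remain in May 2015 after the 18th (31 − 18).
Then 20 days into June 2015.
Total: 13 + 20 = 33.

33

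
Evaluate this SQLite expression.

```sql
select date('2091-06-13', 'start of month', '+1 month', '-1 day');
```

`start of month` rewinds 2091-06-13 to 2091-06-01.
Adding +1 month to 2091-06-01 gives 2091-07-01.
Going back 1 day from 2091-07-01 reaches 2091-06-30 (last day of June, 30 days).

2091-06-30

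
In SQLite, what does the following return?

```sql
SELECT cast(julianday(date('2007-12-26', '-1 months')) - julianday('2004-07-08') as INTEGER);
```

1236

Adding -1 month to 2007-12-26 gives 2007-11-26.
23 days remain in July 2004 after the 8th (31 − 8).
Full months from August 2004 through October 2007 contribute their day counts.
Then 26 days into November 2007.
Total: 23 + 31 + 30 + 31 + 30 + 31 + 31 + 28 + 31 + 30 + 31 + 30 + 31 + 31 + 30 + 31 + 30 + 31 + 31 + 28 + 31 + 30 + 31 + 30 + 31 + 31 + 30 + 31 + 30 + 31 + 31 + 28 + 31 + 30 + 31 + 30 + 31 + 31 + 30 + 31 + 26 = 1236.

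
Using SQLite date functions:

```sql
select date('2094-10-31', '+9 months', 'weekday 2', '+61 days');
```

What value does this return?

Adding +9 months to 2094-10-31 gives 2095-07-31.
`weekday 2` advances to the next Tuesday; 2095-07-31 is a Sunday, so it moves forward to 2095-08-02.
Applying '+61 days' to 2095-08-02: counting 61 days forward gives 2095-10-02.

2095-10-02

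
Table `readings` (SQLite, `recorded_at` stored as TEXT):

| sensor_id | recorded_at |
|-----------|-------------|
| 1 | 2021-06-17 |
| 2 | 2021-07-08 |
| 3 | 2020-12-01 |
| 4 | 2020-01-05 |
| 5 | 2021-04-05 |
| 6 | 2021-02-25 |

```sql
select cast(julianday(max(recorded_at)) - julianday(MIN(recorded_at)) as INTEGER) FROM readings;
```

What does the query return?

550

MIN = 2020-01-05, MAX = 2021-07-08.
26 days remain in January 2020 after the 5th (31 − 5).
Full months from February 2020 through June 2021 contribute their day counts.
Then 8 days into July 2021.
Total: 26 + 29 + 31 + 30 + 31 + 30 + 31 + 31 + 30 + 31 + 30 + 31 + 31 + 28 + 31 + 30 + 31 + 30 + 8 = 550.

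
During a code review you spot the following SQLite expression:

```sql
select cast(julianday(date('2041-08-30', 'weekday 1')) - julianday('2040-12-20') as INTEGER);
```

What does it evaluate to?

256

`weekday 1` advances to the next Monday; 2041-08-30 is a Friday, so it moves forward to 2041-09-02.
11 days remain in December 2040 after the 20th (31 − 20).
Full months from January 2041 through August 2041 contribute their day counts.
Then 2 days into September 2041.
Total: 11 + 31 + 28 + 31 + 30 + 31 + 30 + 31 + 31 + 2 = 256.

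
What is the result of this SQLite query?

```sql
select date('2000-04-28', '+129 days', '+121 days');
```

Applying '+129 days' to 2000-04-28: counting 129 days forward gives 2000-09-04.
Applying '+121 days' to 2000-09-04: counting 121 days forward gives 2001-01-03.

2001-01-03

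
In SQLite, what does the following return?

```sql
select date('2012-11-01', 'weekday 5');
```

`weekday 5` advances to the next Friday; 2012-11-01 is a Thursday, so it moves forward to 2012-11-02.

2012-11-02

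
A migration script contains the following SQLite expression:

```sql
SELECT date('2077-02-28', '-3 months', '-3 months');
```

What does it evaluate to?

Adding -3 months to 2077-02-28 gives 2076-11-28.
Adding -3 months to 2076-11-28 gives 2076-08-28.

2076-08-28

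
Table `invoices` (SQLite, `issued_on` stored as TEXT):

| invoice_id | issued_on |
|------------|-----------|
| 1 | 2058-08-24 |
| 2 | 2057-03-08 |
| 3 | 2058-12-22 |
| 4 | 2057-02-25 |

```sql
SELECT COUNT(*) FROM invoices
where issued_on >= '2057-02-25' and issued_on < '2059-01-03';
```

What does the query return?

Rows in [2057-02-25, 2059-01-03): 2058-08-24, 2057-03-08, 2058-12-22, 2057-02-25 → 4 rows.

4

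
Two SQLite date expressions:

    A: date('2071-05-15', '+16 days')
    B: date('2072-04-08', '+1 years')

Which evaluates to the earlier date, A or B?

A = 2071-05-31.
B = 2073-04-08.
A is earlier.

A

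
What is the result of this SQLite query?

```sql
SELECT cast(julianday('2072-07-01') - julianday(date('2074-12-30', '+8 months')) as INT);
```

Adding +8 months to 2074-12-30 gives 2075-08-30.
30 days remain in July 2072 after the 1st (31 − 1).
Full months from August 2072 through July 2075 contribute their day counts.
Then 30 days into August 2075.
Total: 30 + 31 + 30 + 31 + 30 + 31 + 31 + 28 + 31 + 30 + 31 + 30 + 31 + 31 + 30 + 31 + 30 + 31 + 31 + 28 + 31 + 30 + 31 + 30 + 31 + 31 + 30 + 31 + 30 + 31 + 31 + 28 + 31 + 30 + 31 + 30 + 31 + 30 = 1155.
The subtraction is earlier − later, so the result is −1155 → -1155.

-1155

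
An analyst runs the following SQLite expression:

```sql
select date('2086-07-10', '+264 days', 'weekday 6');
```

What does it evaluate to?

Applying '+264 days' to 2086-07-10: counting 264 days forward gives 2087-03-31.
`weekday 6` advances to the next Saturday; 2087-03-31 is a Monday, so it moves forward to 2087-04-05.

2087-04-05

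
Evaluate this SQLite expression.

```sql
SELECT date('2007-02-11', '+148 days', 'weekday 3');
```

Applying '+148 days' to 2007-02-11: counting 148 days forward gives 2007-07-09.
`weekday 3` advances to the next Wednesday; 2007-07-09 is a Monday, so it moves forward to 2007-07-11.

2007-07-11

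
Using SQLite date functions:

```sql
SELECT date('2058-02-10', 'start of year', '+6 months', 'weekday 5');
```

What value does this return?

`start of year` rewinds 2058-02-10 to 2058-01-01.
Adding +6 months to 2058-01-01 gives 2058-07-01.
`weekday 5` advances to the next Friday; 2058-07-01 is a Monday, so it moves forward to 2058-07-05.

2058-07-05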